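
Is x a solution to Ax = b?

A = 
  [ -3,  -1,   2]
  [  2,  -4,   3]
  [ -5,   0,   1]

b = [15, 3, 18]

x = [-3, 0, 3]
Yes

Ax = [15, 3, 18] = b ✓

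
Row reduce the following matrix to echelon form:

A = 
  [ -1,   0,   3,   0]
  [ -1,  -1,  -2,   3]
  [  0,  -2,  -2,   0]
Row operations:
R2 → R2 - (1)·R1
R3 → R3 - (2)·R2

Resulting echelon form:
REF = 
  [ -1,   0,   3,   0]
  [  0,  -1,  -5,   3]
  [  0,   0,   8,  -6]

Rank = 3 (number of non-zero pivot rows).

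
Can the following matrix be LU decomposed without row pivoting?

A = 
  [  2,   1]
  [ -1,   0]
Yes.
A[1,1] = 2 ≠ 0, so Gaussian elimination proceeds without a row swap: multiplier ℓ₂₁ = (-1)/(2) = -1/2, and U[2,2] = 0 - (-1/2)(1) = 1/2.
L = 
  [   1,    0]
  [-1/2,    1]
U = 
  [  2,   1]
  [  0, 1/2]
Check row 2 of LU: [(-1/2)(2), (-1/2)(1) + (1/2)] = [-1, 0] = row 2 of A ✓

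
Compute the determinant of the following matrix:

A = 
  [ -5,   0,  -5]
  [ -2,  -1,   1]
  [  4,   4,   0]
40

Cofactor expansion along row 1:
det(A) = (-5)·((-1)(0) - (1)(4)) - (0)·((-2)(0) - (1)(4)) + (-5)·((-2)(4) - (-1)(4))
  = (-5)(-4) - (0)(-4) + (-5)(-4)
  = 40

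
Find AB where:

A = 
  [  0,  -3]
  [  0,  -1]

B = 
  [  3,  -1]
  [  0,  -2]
A is 2×2 and B is 2×2, so AB is 2×2. Each entry is (row of A)·(column of B):
AB[1,1] = (0)(3) + (-3)(0) = 0
AB[1,2] = (0)(-1) + (-3)(-2) = 6
AB[2,1] = (0)(3) + (-1)(0) = 0
AB[2,2] = (0)(-1) + (-1)(-2) = 2

AB = 
  [  0,   6]
  [  0,   2]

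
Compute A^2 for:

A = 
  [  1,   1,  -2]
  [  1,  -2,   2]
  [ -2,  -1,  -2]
A² = A·A:
A²[1,1] = (1)(1) + (1)(1) + (-2)(-2) = 6
A²[1,2] = (1)(1) + (1)(-2) + (-2)(-1) = 1
A²[1,3] = (1)(-2) + (1)(2) + (-2)(-2) = 4
A²[2,1] = (1)(1) + (-2)(1) + (2)(-2) = -5
A²[2,2] = (1)(1) + (-2)(-2) + (2)(-1) = 3
A²[2,3] = (1)(-2) + (-2)(2) + (2)(-2) = -10
A²[3,1] = (-2)(1) + (-1)(1) + (-2)(-2) = 1
A²[3,2] = (-2)(1) + (-1)(-2) + (-2)(-1) = 2
A²[3,3] = (-2)(-2) + (-1)(2) + (-2)(-2) = 6
A² = 
  [  6,   1,   4]
  [ -5,   3, -10]
  [  1,   2,   6]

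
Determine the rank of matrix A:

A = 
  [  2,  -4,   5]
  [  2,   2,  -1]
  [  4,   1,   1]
Row reduce:
R2 → R2 - (1)·R1
R3 → R3 - (2)·R1
R3 → R3 - (3/2)·R2
REF = 
  [  2,  -4,   5]
  [  0,   6,  -6]
  [  0,   0,   0]
Pivot columns: 1, 2 → 2 pivots.

rank(A) = 2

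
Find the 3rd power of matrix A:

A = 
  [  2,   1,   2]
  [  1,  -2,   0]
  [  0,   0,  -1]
A² = A·A:
A²[1,1] = (2)(2) + (1)(1) + (2)(0) = 5
A²[1,2] = (2)(1) + (1)(-2) + (2)(0) = 0
A²[1,3] = (2)(2) + (1)(0) + (2)(-1) = 2
A²[2,1] = (1)(2) + (-2)(1) + (0)(0) = 0
A²[2,2] = (1)(1) + (-2)(-2) + (0)(0) = 5
A²[2,3] = (1)(2) + (-2)(0) + (0)(-1) = 2
A²[3,1] = (0)(2) + (0)(1) + (-1)(0) = 0
A²[3,2] = (0)(1) + (0)(-2) + (-1)(0) = 0
A²[3,3] = (0)(2) + (0)(0) + (-1)(-1) = 1
A² = 
  [  5,   0,   2]
  [  0,   5,   2]
  [  0,   0,   1]

A^3 = A^2·A:
A^3[1,1] = (5)(2) + (0)(1) + (2)(0) = 10
A^3[1,2] = (5)(1) + (0)(-2) + (2)(0) = 5
A^3[1,3] = (5)(2) + (0)(0) + (2)(-1) = 8
A^3[2,1] = (0)(2) + (5)(1) + (2)(0) = 5
A^3[2,2] = (0)(1) + (5)(-2) + (2)(0) = -10
A^3[2,3] = (0)(2) + (5)(0) + (2)(-1) = -2
A^3[3,1] = (0)(2) + (0)(1) + (1)(0) = 0
A^3[3,2] = (0)(1) + (0)(-2) + (1)(0) = 0
A^3[3,3] = (0)(2) + (0)(0) + (1)(-1) = -1
A^3 = 
  [ 10,   5,   8]
  [  5, -10,  -2]
  [  0,   0,  -1]

Therefore
A^3 = 
  [ 10,   5,   8]
  [  5, -10,  -2]
  [  0,   0,  -1]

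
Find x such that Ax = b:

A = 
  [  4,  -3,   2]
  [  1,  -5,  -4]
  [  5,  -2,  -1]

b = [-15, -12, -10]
x = [-1, 3, -1]

Row reduce the augmented matrix [A|b]:
R2 → R2 - (1/4)·R1
R3 → R3 - (5/4)·R1
R3 → R3 + (7/17)·R2
REF = 
  [     4,     -3,      2,    -15]
  [     0,  -17/4,   -9/2,  -33/4]
  [     0,      0, -91/17,  91/17]

Back-substitution:
x₃ = (91/17) / (-91/17) = -1
x₂ = (-33/4 - (-9/2)(-1)) / (-17/4) = 3
x₁ = (-15 - (-3)(3) - (2)(-1)) / 4 = -1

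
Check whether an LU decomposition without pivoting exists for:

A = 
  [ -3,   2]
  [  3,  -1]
Yes.
A[1,1] = -3 ≠ 0, so Gaussian elimination proceeds without a row swap: multiplier ℓ₂₁ = (3)/(-3) = -1, and U[2,2] = -1 - (-1)(2) = 1.
L = 
  [  1,   0]
  [ -1,   1]
U = 
  [ -3,   2]
  [  0,   1]
Check row 2 of LU: [(-1)(-3), (-1)(2) + 1] = [3, -1] = row 2 of A ✓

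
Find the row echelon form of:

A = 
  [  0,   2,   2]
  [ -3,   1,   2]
Row operations:
Swap R1 ↔ R2

Resulting echelon form:
REF = 
  [ -3,   1,   2]
  [  0,   2,   2]

Rank = 2 (number of non-zero pivot rows).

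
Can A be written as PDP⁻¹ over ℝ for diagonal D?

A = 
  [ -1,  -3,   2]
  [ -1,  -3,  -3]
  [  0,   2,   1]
No

Characteristic polynomial: det(λI - A) = λ³ + 3λ² + 2λ + 10
By the rational root theorem any rational root is an integer dividing 10; none of those is a root, so p(λ) has no rational roots and hence (being an irreducible cubic) no repeated roots.
Discriminant of the cubic: Δ = -2696
Δ < 0 ⇒ one real eigenvalue and a complex-conjugate pair: λ ≈ -3.309, 0.1545 + 1.732i, 0.1545 - 1.732i
Has complex eigenvalues (not diagonalizable over ℝ).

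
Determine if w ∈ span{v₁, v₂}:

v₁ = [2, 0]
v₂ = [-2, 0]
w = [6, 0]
Yes

Form the augmented matrix and row-reduce:
[v₁|v₂|w] = 
  [  2,  -2,   6]
  [  0,   0,   0]
(already in echelon form — no row operations needed)

No row of the form [0 0 | nonzero], so the system is consistent. Back-substitution gives c₁ = 3, c₂ = 0: w = (3)·v₁ + (0)·v₂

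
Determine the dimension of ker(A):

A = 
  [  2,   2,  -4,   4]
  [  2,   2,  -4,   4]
nullity(A) = 3

Row reduce:
R2 → R2 - (1)·R1
REF = 
  [  2,   2,  -4,   4]
  [  0,   0,   0,   0]
Pivot columns: 1 → 1 pivot.
rank(A) = 1, so nullity(A) = 4 - 1 = 3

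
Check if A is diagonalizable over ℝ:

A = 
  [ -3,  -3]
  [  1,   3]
Yes

tr(A) = 0, det(A) = -6
Characteristic polynomial: λ² - tr(A)λ + det(A) = λ² - 6
λ² - 6 = 0  ⇒  λ = (0 ± √((0)² - 4·(-6)))/2 = (0 ± √(24))/2
  = √6,  -√6
Eigenvalues: √6, -√6  (≈ 2.449, -2.449)
The two irrational eigenvalues are distinct (simple), so each has alg. mult. = geom. mult. = 1.
Sum of geometric multiplicities equals n, so A has n independent eigenvectors.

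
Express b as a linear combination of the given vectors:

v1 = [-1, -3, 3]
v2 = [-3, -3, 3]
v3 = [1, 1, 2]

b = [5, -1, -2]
c1 = 3, c2 = -3, c3 = -1

b = 3·v1 + -3·v2 + -1·v3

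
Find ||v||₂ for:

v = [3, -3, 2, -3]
5.568

||v||₂ = √((3)² + (-3)² + (2)² + (-3)²) = √31 = 5.568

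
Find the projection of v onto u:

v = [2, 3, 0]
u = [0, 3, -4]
v·u = (2)(0) + (3)(3) + (0)(-4) = 9
u·u = (0)² + (3)² + (-4)² = 25
proj_u(v) = (v·u / u·u) × u = (9/25) × u

proj_u(v) = [0, 27/25, -36/25]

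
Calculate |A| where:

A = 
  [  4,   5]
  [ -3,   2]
23

For a 2×2 matrix, det = ad - bc = (4)(2) - (5)(-3) = 23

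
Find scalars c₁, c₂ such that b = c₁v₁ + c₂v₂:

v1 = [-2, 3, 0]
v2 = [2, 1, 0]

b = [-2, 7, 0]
c1 = 2, c2 = 1

b = 2·v1 + 1·v2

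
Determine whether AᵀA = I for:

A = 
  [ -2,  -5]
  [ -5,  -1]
No

AᵀA = 
  [ 29,  15]
  [ 15,  26]
≠ I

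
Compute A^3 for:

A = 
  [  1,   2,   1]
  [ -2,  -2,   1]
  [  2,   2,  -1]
A² = A·A:
A²[1,1] = (1)(1) + (2)(-2) + (1)(2) = -1
A²[1,2] = (1)(2) + (2)(-2) + (1)(2) = 0
A²[1,3] = (1)(1) + (2)(1) + (1)(-1) = 2
A²[2,1] = (-2)(1) + (-2)(-2) + (1)(2) = 4
A²[2,2] = (-2)(2) + (-2)(-2) + (1)(2) = 2
A²[2,3] = (-2)(1) + (-2)(1) + (1)(-1) = -5
A²[3,1] = (2)(1) + (2)(-2) + (-1)(2) = -4
A²[3,2] = (2)(2) + (2)(-2) + (-1)(2) = -2
A²[3,3] = (2)(1) + (2)(1) + (-1)(-1) = 5
A² = 
  [ -1,   0,   2]
  [  4,   2,  -5]
  [ -4,  -2,   5]

A^3 = A^2·A:
A^3[1,1] = (-1)(1) + (0)(-2) + (2)(2) = 3
A^3[1,2] = (-1)(2) + (0)(-2) + (2)(2) = 2
A^3[1,3] = (-1)(1) + (0)(1) + (2)(-1) = -3
A^3[2,1] = (4)(1) + (2)(-2) + (-5)(2) = -10
A^3[2,2] = (4)(2) + (2)(-2) + (-5)(2) = -6
A^3[2,3] = (4)(1) + (2)(1) + (-5)(-1) = 11
A^3[3,1] = (-4)(1) + (-2)(-2) + (5)(2) = 10
A^3[3,2] = (-4)(2) + (-2)(-2) + (5)(2) = 6
A^3[3,3] = (-4)(1) + (-2)(1) + (5)(-1) = -11
A^3 = 
  [  3,   2,  -3]
  [-10,  -6,  11]
  [ 10,   6, -11]

Therefore
A^3 = 
  [  3,   2,  -3]
  [-10,  -6,  11]
  [ 10,   6, -11]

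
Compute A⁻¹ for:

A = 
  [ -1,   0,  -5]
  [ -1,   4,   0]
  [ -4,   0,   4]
det(A) = (-1)·((4)(4) - (0)(0)) - (0)·((-1)(4) - (0)(-4)) + (-5)·((-1)(0) - (4)(-4))
  = (-1)(16) - (0)(-4) + (-5)(16)
  = -96
det(A) = -96 ≠ 0, so A is invertible.

Cofactors Cᵢⱼ = (-1)ⁱ⁺ʲ·Mᵢⱼ:
C = 
  [ 16,   4,  16]
  [  0, -24,   0]
  [ 20,   5,  -4]

adj(A) = Cᵀ:
adj(A) = 
  [ 16,   0,  20]
  [  4, -24,   5]
  [ 16,   0,  -4]

A⁻¹ = (-1/96) · adj(A):
A⁻¹ = 
  [ -1/6,     0, -5/24]
  [-1/24,   1/4, -5/96]
  [ -1/6,     0,  1/24]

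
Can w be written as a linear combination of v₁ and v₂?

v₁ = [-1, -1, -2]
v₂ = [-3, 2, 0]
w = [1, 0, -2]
No

Form the augmented matrix and row-reduce:
[v₁|v₂|w] = 
  [ -1,  -3,   1]
  [ -1,   2,   0]
  [ -2,   0,  -2]
R2 → R2 - (1)·R1
R3 → R3 - (2)·R1
R3 → R3 - (6/5)·R2
REF = 
  [   -1,    -3,     1]
  [    0,     5,    -1]
  [    0,     0, -14/5]

Row 3 reads [0 0 | -14/5], i.e. 0 = -14/5, so the system is inconsistent and w ∉ span{v₁, v₂}.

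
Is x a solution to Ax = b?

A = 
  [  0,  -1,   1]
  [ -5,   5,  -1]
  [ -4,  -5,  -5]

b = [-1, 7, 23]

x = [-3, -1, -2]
No

Ax = [-1, 12, 27] ≠ b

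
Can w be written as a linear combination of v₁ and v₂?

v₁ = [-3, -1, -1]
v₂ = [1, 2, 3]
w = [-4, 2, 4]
Yes

Form the augmented matrix and row-reduce:
[v₁|v₂|w] = 
  [ -3,   1,  -4]
  [ -1,   2,   2]
  [ -1,   3,   4]
R2 → R2 - (1/3)·R1
R3 → R3 - (1/3)·R1
R3 → R3 - (8/5)·R2
REF = 
  [  -3,    1,   -4]
  [   0,  5/3, 10/3]
  [   0,    0,    0]

No row of the form [0 0 | nonzero], so the system is consistent. Back-substitution gives c₁ = 2, c₂ = 2: w = (2)·v₁ + (2)·v₂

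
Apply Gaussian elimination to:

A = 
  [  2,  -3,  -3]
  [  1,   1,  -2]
Row operations:
R2 → R2 - (1/2)·R1

Resulting echelon form:
REF = 
  [   2,   -3,   -3]
  [   0,  5/2, -1/2]

Rank = 2 (number of non-zero pivot rows).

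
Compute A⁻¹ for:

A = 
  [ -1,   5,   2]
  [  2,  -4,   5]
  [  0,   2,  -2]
det(A) = (-1)·((-4)(-2) - (5)(2)) - (5)·((2)(-2) - (5)(0)) + (2)·((2)(2) - (-4)(0))
  = (-1)(-2) - (5)(-4) + (2)(4)
  = 30
det(A) = 30 ≠ 0, so A is invertible.

Cofactors Cᵢⱼ = (-1)ⁱ⁺ʲ·Mᵢⱼ:
C = 
  [ -2,   4,   4]
  [ 14,   2,   2]
  [ 33,   9,  -6]

adj(A) = Cᵀ:
adj(A) = 
  [ -2,  14,  33]
  [  4,   2,   9]
  [  4,   2,  -6]

A⁻¹ = (1/30) · adj(A):
A⁻¹ = 
  [-1/15,  7/15, 11/10]
  [ 2/15,  1/15,  3/10]
  [ 2/15,  1/15,  -1/5]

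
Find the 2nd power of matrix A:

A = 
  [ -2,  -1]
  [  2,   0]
A² = A·A:
A²[1,1] = (-2)(-2) + (-1)(2) = 2
A²[1,2] = (-2)(-1) + (-1)(0) = 2
A²[2,1] = (2)(-2) + (0)(2) = -4
A²[2,2] = (2)(-1) + (0)(0) = -2
A² = 
  [  2,   2]
  [ -4,  -2]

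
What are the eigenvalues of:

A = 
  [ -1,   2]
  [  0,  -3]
λ = -1, -3

tr(A) = -4, det(A) = 3
Characteristic polynomial: λ² - tr(A)λ + det(A) = λ² + 4λ + 3
λ² + 4λ + 3 = (λ + 3)(λ + 1)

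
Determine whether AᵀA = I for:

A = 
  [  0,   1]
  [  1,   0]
Yes

AᵀA = 
  [  1,   0]
  [  0,   1]
= I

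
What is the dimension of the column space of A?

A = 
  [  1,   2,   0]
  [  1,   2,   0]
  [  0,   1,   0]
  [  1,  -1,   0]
dim(Col(A)) = 2

Row reduce:
R2 → R2 - (1)·R1
R4 → R4 - (1)·R1
Swap R2 ↔ R3
R4 → R4 + (3)·R2
REF = 
  [  1,   2,   0]
  [  0,   1,   0]
  [  0,   0,   0]
  [  0,   0,   0]
Pivot columns: 1, 2 → 2 pivots.
dim(Col(A)) = number of pivot columns = 2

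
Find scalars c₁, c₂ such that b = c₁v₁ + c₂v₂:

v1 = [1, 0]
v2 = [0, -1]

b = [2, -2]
c1 = 2, c2 = 2

b = 2·v1 + 2·v2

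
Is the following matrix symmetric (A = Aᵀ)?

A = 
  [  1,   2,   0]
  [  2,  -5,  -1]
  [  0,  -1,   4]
Yes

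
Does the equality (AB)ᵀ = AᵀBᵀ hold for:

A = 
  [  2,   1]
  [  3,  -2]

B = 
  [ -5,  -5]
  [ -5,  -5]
No

(AB)ᵀ = 
  [-15,  -5]
  [-15,  -5]

AᵀBᵀ = 
  [-25, -25]
  [  5,   5]

The two matrices differ, so (AB)ᵀ ≠ AᵀBᵀ in general. The correct identity is (AB)ᵀ = BᵀAᵀ.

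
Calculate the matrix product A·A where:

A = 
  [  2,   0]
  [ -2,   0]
A² = A·A:
A²[1,1] = (2)(2) + (0)(-2) = 4
A²[1,2] = (2)(0) + (0)(0) = 0
A²[2,1] = (-2)(2) + (0)(-2) = -4
A²[2,2] = (-2)(0) + (0)(0) = 0
A² = 
  [  4,   0]
  [ -4,   0]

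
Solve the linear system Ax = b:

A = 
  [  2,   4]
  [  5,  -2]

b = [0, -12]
x = [-2, 1]

Row reduce the augmented matrix [A|b]:
R2 → R2 - (5/2)·R1
REF = 
  [  2,   4,   0]
  [  0, -12, -12]

Back-substitution:
x₂ = (-12) / (-12) = 1
x₁ = (0 - (4)(1)) / 2 = -2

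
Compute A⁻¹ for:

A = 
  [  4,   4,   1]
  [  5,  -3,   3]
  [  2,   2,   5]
det(A) = (4)·((-3)(5) - (3)(2)) - (4)·((5)(5) - (3)(2)) + (1)·((5)(2) - (-3)(2))
  = (4)(-21) - (4)(19) + (1)(16)
  = -144
det(A) = -144 ≠ 0, so A is invertible.

Cofactors Cᵢⱼ = (-1)ⁱ⁺ʲ·Mᵢⱼ:
C = 
  [-21, -19,  16]
  [-18,  18,   0]
  [ 15,  -7, -32]

adj(A) = Cᵀ:
adj(A) = 
  [-21, -18,  15]
  [-19,  18,  -7]
  [ 16,   0, -32]

A⁻¹ = (-1/144) · adj(A):
A⁻¹ = 
  [  7/48,    1/8,  -5/48]
  [19/144,   -1/8,  7/144]
  [  -1/9,      0,    2/9]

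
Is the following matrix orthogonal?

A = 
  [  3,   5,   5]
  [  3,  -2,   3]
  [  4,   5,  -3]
No

AᵀA = 
  [ 34,  29,  12]
  [ 29,  54,   4]
  [ 12,   4,  43]
≠ I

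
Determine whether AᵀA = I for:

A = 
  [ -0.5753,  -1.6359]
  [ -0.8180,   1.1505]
No

AᵀA = 
  [  1.0001,   0]
  [  0,   3.9998]
≠ I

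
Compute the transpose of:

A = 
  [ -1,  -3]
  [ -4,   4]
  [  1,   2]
Aᵀ = 
  [ -1,  -4,   1]
  [ -3,   4,   2]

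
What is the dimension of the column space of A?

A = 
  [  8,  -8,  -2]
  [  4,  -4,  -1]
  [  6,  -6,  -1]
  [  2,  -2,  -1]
dim(Col(A)) = 2

Row reduce:
R2 → R2 - (1/2)·R1
R3 → R3 - (3/4)·R1
R4 → R4 - (1/4)·R1
Swap R2 ↔ R3
R4 → R4 + (1)·R2
REF = 
  [  8,  -8,  -2]
  [  0,   0, 1/2]
  [  0,   0,   0]
  [  0,   0,   0]
Pivot columns: 1, 3 → 2 pivots.
dim(Col(A)) = number of pivot columns = 2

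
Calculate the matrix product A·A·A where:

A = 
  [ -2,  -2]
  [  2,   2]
A^3 = 
  [  0,   0]
  [  0,   0]

A² = A·A:
A²[1,1] = (-2)(-2) + (-2)(2) = 0
A²[1,2] = (-2)(-2) + (-2)(2) = 0
A²[2,1] = (2)(-2) + (2)(2) = 0
A²[2,2] = (2)(-2) + (2)(2) = 0
A² = 
  [  0,   0]
  [  0,   0]

A^3 = A^2·A:
A^3[1,1] = (0)(-2) + (0)(2) = 0
A^3[1,2] = (0)(-2) + (0)(2) = 0
A^3[2,1] = (0)(-2) + (0)(2) = 0
A^3[2,2] = (0)(-2) + (0)(2) = 0
A^3 = 
  [  0,   0]
  [  0,   0]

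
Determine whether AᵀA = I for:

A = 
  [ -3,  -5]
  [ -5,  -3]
No

AᵀA = 
  [ 34,  30]
  [ 30,  34]
≠ I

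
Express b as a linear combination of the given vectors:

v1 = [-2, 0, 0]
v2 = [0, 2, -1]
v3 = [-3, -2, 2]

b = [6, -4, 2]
c1 = -3, c2 = -2, c3 = 0

b = -3·v1 + -2·v2 + 0·v3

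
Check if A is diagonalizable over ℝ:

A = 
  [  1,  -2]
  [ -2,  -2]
Yes

tr(A) = -1, det(A) = -6
Characteristic polynomial: λ² - tr(A)λ + det(A) = λ² + λ - 6
λ² + λ - 6 = (λ + 3)(λ - 2)
Eigenvalues: 2, -3
λ=-3: alg. mult. = 1, geom. mult. = 2 - rank(A - (-3)I) = 2 - 1 = 1
λ=2: alg. mult. = 1, geom. mult. = 2 - rank(A - (2)I) = 2 - 1 = 1
Sum of geometric multiplicities equals n, so A has n independent eigenvectors.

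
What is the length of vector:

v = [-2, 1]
2.236

||v||₂ = √((-2)² + (1)²) = √5 = 2.236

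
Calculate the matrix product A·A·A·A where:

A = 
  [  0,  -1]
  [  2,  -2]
A^4 = 
  [ -4,   0]
  [  0,  -4]

A² = A·A:
A²[1,1] = (0)(0) + (-1)(2) = -2
A²[1,2] = (0)(-1) + (-1)(-2) = 2
A²[2,1] = (2)(0) + (-2)(2) = -4
A²[2,2] = (2)(-1) + (-2)(-2) = 2
A² = 
  [ -2,   2]
  [ -4,   2]

A^3 = A^2·A:
A^3[1,1] = (-2)(0) + (2)(2) = 4
A^3[1,2] = (-2)(-1) + (2)(-2) = -2
A^3[2,1] = (-4)(0) + (2)(2) = 4
A^3[2,2] = (-4)(-1) + (2)(-2) = 0
A^3 = 
  [  4,  -2]
  [  4,   0]

A^4 = A^3·A:
A^4[1,1] = (4)(0) + (-2)(2) = -4
A^4[1,2] = (4)(-1) + (-2)(-2) = 0
A^4[2,1] = (4)(0) + (0)(2) = 0
A^4[2,2] = (4)(-1) + (0)(-2) = -4
A^4 = 
  [ -4,   0]
  [  0,  -4]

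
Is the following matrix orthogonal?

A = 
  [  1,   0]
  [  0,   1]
Yes

AᵀA = 
  [  1,   0]
  [  0,   1]
= I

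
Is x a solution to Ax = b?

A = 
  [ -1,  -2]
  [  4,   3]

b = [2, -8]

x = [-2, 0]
Yes

Ax = [2, -8] = b ✓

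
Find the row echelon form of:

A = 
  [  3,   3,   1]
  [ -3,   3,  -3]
Row operations:
R2 → R2 + (1)·R1

Resulting echelon form:
REF = 
  [  3,   3,   1]
  [  0,   6,  -2]

Rank = 2 (number of non-zero pivot rows).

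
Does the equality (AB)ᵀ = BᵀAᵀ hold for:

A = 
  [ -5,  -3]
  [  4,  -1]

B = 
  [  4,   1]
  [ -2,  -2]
Yes

(AB)ᵀ = 
  [-14,  18]
  [  1,   6]

BᵀAᵀ = 
  [-14,  18]
  [  1,   6]

Both sides are equal — this is the standard identity (AB)ᵀ = BᵀAᵀ, which holds for all A, B.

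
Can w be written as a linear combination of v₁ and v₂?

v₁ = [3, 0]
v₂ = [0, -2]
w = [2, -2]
Yes

Form the augmented matrix and row-reduce:
[v₁|v₂|w] = 
  [  3,   0,   2]
  [  0,  -2,  -2]
(already in echelon form — no row operations needed)

No row of the form [0 0 | nonzero], so the system is consistent. Back-substitution gives c₁ = 2/3, c₂ = 1: w = (2/3)·v₁ + (1)·v₂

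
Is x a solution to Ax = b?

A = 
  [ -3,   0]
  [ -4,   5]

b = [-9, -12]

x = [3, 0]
Yes

Ax = [-9, -12] = b ✓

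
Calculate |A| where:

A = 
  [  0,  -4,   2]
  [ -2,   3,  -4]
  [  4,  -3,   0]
Cofactor expansion along row 1:
det(A) = (0)·((3)(0) - (-4)(-3)) - (-4)·((-2)(0) - (-4)(4)) + (2)·((-2)(-3) - (3)(4))
  = (0)(-12) - (-4)(16) + (2)(-6)
  = 52

det(A) = 52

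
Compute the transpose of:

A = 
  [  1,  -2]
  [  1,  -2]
Aᵀ = 
  [  1,   1]
  [ -2,  -2]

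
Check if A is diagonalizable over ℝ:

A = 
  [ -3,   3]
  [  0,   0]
Yes

tr(A) = -3, det(A) = 0
Characteristic polynomial: λ² - tr(A)λ + det(A) = λ² + 3λ
λ² + 3λ = λ(λ + 3)
Eigenvalues: 0, -3
λ=-3: alg. mult. = 1, geom. mult. = 2 - rank(A - (-3)I) = 2 - 1 = 1
λ=0: alg. mult. = 1, geom. mult. = 2 - rank(A - (0)I) = 2 - 1 = 1
Sum of geometric multiplicities equals n, so A has n independent eigenvectors.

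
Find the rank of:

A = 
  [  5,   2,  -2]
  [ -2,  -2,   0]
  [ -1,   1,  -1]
Row reduce:
R2 → R2 + (2/5)·R1
R3 → R3 + (1/5)·R1
R3 → R3 + (7/6)·R2
REF = 
  [   5,    2,   -2]
  [   0, -6/5, -4/5]
  [   0,    0, -7/3]
Pivot columns: 1, 2, 3 → 3 pivots.

rank(A) = 3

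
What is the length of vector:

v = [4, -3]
5

||v||₂ = √((4)² + (-3)²) = √25 = 5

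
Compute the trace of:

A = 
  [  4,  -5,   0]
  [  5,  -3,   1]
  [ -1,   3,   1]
2

tr(A) = 4 + -3 + 1 = 2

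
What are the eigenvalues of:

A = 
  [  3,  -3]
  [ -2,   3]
λ = 3 + √6, 3 - √6  (≈ 5.449, 0.5505)

tr(A) = 6, det(A) = 3
Characteristic polynomial: λ² - tr(A)λ + det(A) = λ² - 6λ + 3
λ² - 6λ + 3 = 0  ⇒  λ = (6 ± √((-6)² - 4·(3)))/2 = (6 ± √(24))/2
  = 3 + √6,  3 - √6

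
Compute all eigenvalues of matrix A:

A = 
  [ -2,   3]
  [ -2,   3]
tr(A) = 1, det(A) = 0
Characteristic polynomial: λ² - tr(A)λ + det(A) = λ² - λ
λ² - λ = λ(λ - 1)

λ = 1, 0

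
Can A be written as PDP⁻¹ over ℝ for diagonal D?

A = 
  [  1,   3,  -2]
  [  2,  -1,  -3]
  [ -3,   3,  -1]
No

Characteristic polynomial: det(λI - A) = λ³ + λ² - 4λ - 37
By the rational root theorem any rational root is an integer dividing 37; none of those is a root, so p(λ) has no rational roots and hence (being an irreducible cubic) no repeated roots.
Discriminant of the cubic: Δ = -33879
Δ < 0 ⇒ one real eigenvalue and a complex-conjugate pair: λ ≈ -2.196 + 2.466i, -2.196 - 2.466i, 3.393
Has complex eigenvalues (not diagonalizable over ℝ).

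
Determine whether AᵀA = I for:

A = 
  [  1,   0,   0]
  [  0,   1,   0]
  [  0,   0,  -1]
Yes

AᵀA = 
  [  1,   0,   0]
  [  0,   1,   0]
  [  0,   0,   1]
= I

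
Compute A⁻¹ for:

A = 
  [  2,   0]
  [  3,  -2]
det(A) = (2)(-2) - (0)(3) = -4
For a 2×2 matrix, A⁻¹ = (1/det(A)) · [[d, -b], [-c, a]]
    = (-1/4) · [[-2, 0], [-3, 2]]

A⁻¹ = 
  [ 1/2,    0]
  [ 3/4, -1/2]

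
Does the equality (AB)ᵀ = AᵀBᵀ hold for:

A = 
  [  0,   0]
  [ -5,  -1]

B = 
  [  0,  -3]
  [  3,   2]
No

(AB)ᵀ = 
  [  0,  -3]
  [  0,  13]

AᵀBᵀ = 
  [ 15, -10]
  [  3,  -2]

The two matrices differ, so (AB)ᵀ ≠ AᵀBᵀ in general. The correct identity is (AB)ᵀ = BᵀAᵀ.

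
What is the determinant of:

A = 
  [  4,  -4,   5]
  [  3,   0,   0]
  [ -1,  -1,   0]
Cofactor expansion along row 1:
det(A) = (4)·((0)(0) - (0)(-1)) - (-4)·((3)(0) - (0)(-1)) + (5)·((3)(-1) - (0)(-1))
  = (4)(0) - (-4)(0) + (5)(-3)
  = -15

det(A) = -15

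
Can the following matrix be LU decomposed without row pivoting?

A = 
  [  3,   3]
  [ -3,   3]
Yes.
A[1,1] = 3 ≠ 0, so Gaussian elimination proceeds without a row swap: multiplier ℓ₂₁ = (-3)/(3) = -1, and U[2,2] = 3 - (-1)(3) = 6.
L = 
  [  1,   0]
  [ -1,   1]
U = 
  [  3,   3]
  [  0,   6]
Check row 2 of LU: [(-1)(3), (-1)(3) + 6] = [-3, 3] = row 2 of A ✓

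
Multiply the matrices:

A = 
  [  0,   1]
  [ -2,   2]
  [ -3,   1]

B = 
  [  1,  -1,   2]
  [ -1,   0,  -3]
A is 3×2 and B is 2×3, so AB is 3×3. Each entry is (row of A)·(column of B):
AB[1,1] = (0)(1) + (1)(-1) = -1
AB[1,2] = (0)(-1) + (1)(0) = 0
AB[1,3] = (0)(2) + (1)(-3) = -3
AB[2,1] = (-2)(1) + (2)(-1) = -4
AB[2,2] = (-2)(-1) + (2)(0) = 2
AB[2,3] = (-2)(2) + (2)(-3) = -10
AB[3,1] = (-3)(1) + (1)(-1) = -4
AB[3,2] = (-3)(-1) + (1)(0) = 3
AB[3,3] = (-3)(2) + (1)(-3) = -9

AB = 
  [ -1,   0,  -3]
  [ -4,   2, -10]
  [ -4,   3,  -9]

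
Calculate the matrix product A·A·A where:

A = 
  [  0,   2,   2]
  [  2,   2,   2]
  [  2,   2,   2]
A² = A·A:
A²[1,1] = (0)(0) + (2)(2) + (2)(2) = 8
A²[1,2] = (0)(2) + (2)(2) + (2)(2) = 8
A²[1,3] = (0)(2) + (2)(2) + (2)(2) = 8
A²[2,1] = (2)(0) + (2)(2) + (2)(2) = 8
A²[2,2] = (2)(2) + (2)(2) + (2)(2) = 12
A²[2,3] = (2)(2) + (2)(2) + (2)(2) = 12
A²[3,1] = (2)(0) + (2)(2) + (2)(2) = 8
A²[3,2] = (2)(2) + (2)(2) + (2)(2) = 12
A²[3,3] = (2)(2) + (2)(2) + (2)(2) = 12
A² = 
  [  8,   8,   8]
  [  8,  12,  12]
  [  8,  12,  12]

A^3 = A^2·A:
A^3[1,1] = (8)(0) + (8)(2) + (8)(2) = 32
A^3[1,2] = (8)(2) + (8)(2) + (8)(2) = 48
A^3[1,3] = (8)(2) + (8)(2) + (8)(2) = 48
A^3[2,1] = (8)(0) + (12)(2) + (12)(2) = 48
A^3[2,2] = (8)(2) + (12)(2) + (12)(2) = 64
A^3[2,3] = (8)(2) + (12)(2) + (12)(2) = 64
A^3[3,1] = (8)(0) + (12)(2) + (12)(2) = 48
A^3[3,2] = (8)(2) + (12)(2) + (12)(2) = 64
A^3[3,3] = (8)(2) + (12)(2) + (12)(2) = 64
A^3 = 
  [ 32,  48,  48]
  [ 48,  64,  64]
  [ 48,  64,  64]

Therefore
A^3 = 
  [ 32,  48,  48]
  [ 48,  64,  64]
  [ 48,  64,  64]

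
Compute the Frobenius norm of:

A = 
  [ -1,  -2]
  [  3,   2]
||A||_F = 4.243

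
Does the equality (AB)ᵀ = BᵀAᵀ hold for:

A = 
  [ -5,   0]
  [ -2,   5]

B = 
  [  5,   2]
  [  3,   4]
Yes

(AB)ᵀ = 
  [-25,   5]
  [-10,  16]

BᵀAᵀ = 
  [-25,   5]
  [-10,  16]

Both sides are equal — this is the standard identity (AB)ᵀ = BᵀAᵀ, which holds for all A, B.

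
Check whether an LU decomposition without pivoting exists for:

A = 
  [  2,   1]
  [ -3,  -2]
Yes.
A[1,1] = 2 ≠ 0, so Gaussian elimination proceeds without a row swap: multiplier ℓ₂₁ = (-3)/(2) = -3/2, and U[2,2] = -2 - (-3/2)(1) = -1/2.
L = 
  [   1,    0]
  [-3/2,    1]
U = 
  [   2,    1]
  [   0, -1/2]
Check row 2 of LU: [(-3/2)(2), (-3/2)(1) + (-1/2)] = [-3, -2] = row 2 of A ✓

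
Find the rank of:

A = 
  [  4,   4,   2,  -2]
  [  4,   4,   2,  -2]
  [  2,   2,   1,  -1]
rank(A) = 1

Row reduce:
R2 → R2 - (1)·R1
R3 → R3 - (1/2)·R1
REF = 
  [  4,   4,   2,  -2]
  [  0,   0,   0,   0]
  [  0,   0,   0,   0]
Pivot columns: 1 → 1 pivot.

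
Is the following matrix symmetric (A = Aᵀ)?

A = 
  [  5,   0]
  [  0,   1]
Yes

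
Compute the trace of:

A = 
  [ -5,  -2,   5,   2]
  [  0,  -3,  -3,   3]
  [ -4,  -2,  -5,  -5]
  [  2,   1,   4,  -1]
-14

tr(A) = -5 + -3 + -5 + -1 = -14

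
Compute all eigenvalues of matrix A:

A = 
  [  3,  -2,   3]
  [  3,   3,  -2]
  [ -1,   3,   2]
λ = 4, 2 + 4i, 2 - 4i  (≈ 4, 2 + 4i, 2 - 4i)

Characteristic polynomial: det(λI - A) = λ³ - 8λ² + 36λ - 80
Testing integer divisors of the constant term: p(4) = 0, so (λ - 4) is a factor:
p(λ) = (λ - 4)(λ² - 4λ + 20)
λ² - 4λ + 20 = 0  ⇒  λ = (4 ± √((-4)² - 4·(20)))/2 = (4 ± √(-64))/2
  = 2 + 4i,  2 - 4i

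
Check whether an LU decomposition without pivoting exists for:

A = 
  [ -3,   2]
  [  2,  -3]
Yes.
A[1,1] = -3 ≠ 0, so Gaussian elimination proceeds without a row swap: multiplier ℓ₂₁ = (2)/(-3) = -2/3, and U[2,2] = -3 - (-2/3)(2) = -5/3.
L = 
  [   1,    0]
  [-2/3,    1]
U = 
  [  -3,    2]
  [   0, -5/3]
Check row 2 of LU: [(-2/3)(-3), (-2/3)(2) + (-5/3)] = [2, -3] = row 2 of A ✓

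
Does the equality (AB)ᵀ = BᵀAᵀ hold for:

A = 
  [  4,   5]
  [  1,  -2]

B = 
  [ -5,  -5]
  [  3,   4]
Yes

(AB)ᵀ = 
  [ -5, -11]
  [  0, -13]

BᵀAᵀ = 
  [ -5, -11]
  [  0, -13]

Both sides are equal — this is the standard identity (AB)ᵀ = BᵀAᵀ, which holds for all A, B.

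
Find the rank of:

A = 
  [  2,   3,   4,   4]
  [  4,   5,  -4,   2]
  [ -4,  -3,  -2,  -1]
Row reduce:
R2 → R2 - (2)·R1
R3 → R3 + (2)·R1
R3 → R3 + (3)·R2
REF = 
  [  2,   3,   4,   4]
  [  0,  -1, -12,  -6]
  [  0,   0, -30, -11]
Pivot columns: 1, 2, 3 → 3 pivots.

rank(A) = 3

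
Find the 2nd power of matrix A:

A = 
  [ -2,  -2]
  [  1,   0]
A² = A·A:
A²[1,1] = (-2)(-2) + (-2)(1) = 2
A²[1,2] = (-2)(-2) + (-2)(0) = 4
A²[2,1] = (1)(-2) + (0)(1) = -2
A²[2,2] = (1)(-2) + (0)(0) = -2
A² = 
  [  2,   4]
  [ -2,  -2]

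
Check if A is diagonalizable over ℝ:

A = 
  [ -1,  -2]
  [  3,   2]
No

tr(A) = 1, det(A) = 4
Characteristic polynomial: λ² - tr(A)λ + det(A) = λ² - λ + 4
λ² - λ + 4 = 0  ⇒  λ = (1 ± √((-1)² - 4·(4)))/2 = (1 ± √(-15))/2
  = (1 + i√15)/2,  (1 - i√15)/2
Eigenvalues: (1 + i√15)/2, (1 - i√15)/2  (≈ 0.5 + 1.936i, 0.5 - 1.936i)
Has complex eigenvalues (not diagonalizable over ℝ).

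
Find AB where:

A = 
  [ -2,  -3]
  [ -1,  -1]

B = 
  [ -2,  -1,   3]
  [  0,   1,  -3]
AB = 
  [  4,  -1,   3]
  [  2,   0,   0]

A is 2×2 and B is 2×3, so AB is 2×3. Each entry is (row of A)·(column of B):
AB[1,1] = (-2)(-2) + (-3)(0) = 4
AB[1,2] = (-2)(-1) + (-3)(1) = -1
AB[1,3] = (-2)(3) + (-3)(-3) = 3
AB[2,1] = (-1)(-2) + (-1)(0) = 2
AB[2,2] = (-1)(-1) + (-1)(1) = 0
AB[2,3] = (-1)(3) + (-1)(-3) = 0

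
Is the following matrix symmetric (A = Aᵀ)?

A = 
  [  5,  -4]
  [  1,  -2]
No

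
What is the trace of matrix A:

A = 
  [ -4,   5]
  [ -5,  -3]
-7

tr(A) = -4 + -3 = -7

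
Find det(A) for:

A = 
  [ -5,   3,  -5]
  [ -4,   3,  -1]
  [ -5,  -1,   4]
Cofactor expansion along row 1:
det(A) = (-5)·((3)(4) - (-1)(-1)) - (3)·((-4)(4) - (-1)(-5)) + (-5)·((-4)(-1) - (3)(-5))
  = (-5)(11) - (3)(-21) + (-5)(19)
  = -87

det(A) = -87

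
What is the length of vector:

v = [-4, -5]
6.403

||v||₂ = √((-4)² + (-5)²) = √41 = 6.403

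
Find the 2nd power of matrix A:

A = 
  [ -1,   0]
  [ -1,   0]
A² = A·A:
A²[1,1] = (-1)(-1) + (0)(-1) = 1
A²[1,2] = (-1)(0) + (0)(0) = 0
A²[2,1] = (-1)(-1) + (0)(-1) = 1
A²[2,2] = (-1)(0) + (0)(0) = 0
A² = 
  [  1,   0]
  [  1,   0]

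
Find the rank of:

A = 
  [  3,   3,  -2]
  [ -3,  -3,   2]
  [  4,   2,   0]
rank(A) = 2

Row reduce:
R2 → R2 + (1)·R1
R3 → R3 - (4/3)·R1
Swap R2 ↔ R3
REF = 
  [  3,   3,  -2]
  [  0,  -2, 8/3]
  [  0,   0,   0]
Pivot columns: 1, 2 → 2 pivots.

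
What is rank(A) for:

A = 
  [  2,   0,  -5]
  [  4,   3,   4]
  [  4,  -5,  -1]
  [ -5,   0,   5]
Row reduce:
R2 → R2 - (2)·R1
R3 → R3 - (2)·R1
R4 → R4 + (5/2)·R1
R3 → R3 + (5/3)·R2
R4 → R4 + (45/194)·R3
REF = 
  [   2,    0,   -5]
  [   0,    3,   14]
  [   0,    0, 97/3]
  [   0,    0,    0]
Pivot columns: 1, 2, 3 → 3 pivots.

rank(A) = 3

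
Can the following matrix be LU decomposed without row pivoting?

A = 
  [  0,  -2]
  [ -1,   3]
No.
A[1,1] = 0 but A[2,1] = -1 ≠ 0. Any LU with L unit lower triangular has (LU)[1,1] = U[1,1] and (LU)[2,1] = L[2,1]·U[1,1]; matching A forces U[1,1] = 0, which then forces (LU)[2,1] = 0 ≠ -1. A row swap (pivoting) is required.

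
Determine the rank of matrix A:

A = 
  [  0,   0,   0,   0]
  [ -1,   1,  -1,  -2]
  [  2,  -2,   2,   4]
rank(A) = 1

Row reduce:
Swap R1 ↔ R2
R3 → R3 + (2)·R1
REF = 
  [ -1,   1,  -1,  -2]
  [  0,   0,   0,   0]
  [  0,   0,   0,   0]
Pivot columns: 1 → 1 pivot.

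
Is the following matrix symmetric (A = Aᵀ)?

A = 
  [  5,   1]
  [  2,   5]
No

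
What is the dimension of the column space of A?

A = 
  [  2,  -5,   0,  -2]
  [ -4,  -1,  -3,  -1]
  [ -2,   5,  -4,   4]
Row reduce:
R2 → R2 + (2)·R1
R3 → R3 + (1)·R1
REF = 
  [  2,  -5,   0,  -2]
  [  0, -11,  -3,  -5]
  [  0,   0,  -4,   2]
Pivot columns: 1, 2, 3 → 3 pivots.
dim(Col(A)) = number of pivot columns = 3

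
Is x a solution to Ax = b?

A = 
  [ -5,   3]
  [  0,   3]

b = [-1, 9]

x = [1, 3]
No

Ax = [4, 9] ≠ b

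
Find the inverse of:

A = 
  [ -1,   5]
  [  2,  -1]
det(A) = (-1)(-1) - (5)(2) = -9
For a 2×2 matrix, A⁻¹ = (1/det(A)) · [[d, -b], [-c, a]]
    = (-1/9) · [[-1, -5], [-2, -1]]

A⁻¹ = 
  [1/9, 5/9]
  [2/9, 1/9]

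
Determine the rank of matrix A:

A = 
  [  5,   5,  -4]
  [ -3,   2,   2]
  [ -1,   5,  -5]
Row reduce:
R2 → R2 + (3/5)·R1
R3 → R3 + (1/5)·R1
R3 → R3 - (6/5)·R2
REF = 
  [      5,       5,      -4]
  [      0,       5,    -2/5]
  [      0,       0, -133/25]
Pivot columns: 1, 2, 3 → 3 pivots.

rank(A) = 3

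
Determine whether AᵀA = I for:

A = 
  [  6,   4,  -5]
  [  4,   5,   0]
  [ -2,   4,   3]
No

AᵀA = 
  [ 56,  36, -36]
  [ 36,  57,  -8]
  [-36,  -8,  34]
≠ I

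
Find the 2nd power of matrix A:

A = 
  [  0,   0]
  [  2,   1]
A² = A·A:
A²[1,1] = (0)(0) + (0)(2) = 0
A²[1,2] = (0)(0) + (0)(1) = 0
A²[2,1] = (2)(0) + (1)(2) = 2
A²[2,2] = (2)(0) + (1)(1) = 1
A² = 
  [  0,   0]
  [  2,   1]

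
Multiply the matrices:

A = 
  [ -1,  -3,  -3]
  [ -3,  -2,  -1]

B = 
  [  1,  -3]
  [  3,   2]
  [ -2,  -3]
A is 2×3 and B is 3×2, so AB is 2×2. Each entry is (row of A)·(column of B):
AB[1,1] = (-1)(1) + (-3)(3) + (-3)(-2) = -4
AB[1,2] = (-1)(-3) + (-3)(2) + (-3)(-3) = 6
AB[2,1] = (-3)(1) + (-2)(3) + (-1)(-2) = -7
AB[2,2] = (-3)(-3) + (-2)(2) + (-1)(-3) = 8

AB = 
  [ -4,   6]
  [ -7,   8]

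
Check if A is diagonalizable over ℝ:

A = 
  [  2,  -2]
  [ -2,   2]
Yes

tr(A) = 4, det(A) = 0
Characteristic polynomial: λ² - tr(A)λ + det(A) = λ² - 4λ
λ² - 4λ = λ(λ - 4)
Eigenvalues: 4, 0
λ=0: alg. mult. = 1, geom. mult. = 2 - rank(A - (0)I) = 2 - 1 = 1
λ=4: alg. mult. = 1, geom. mult. = 2 - rank(A - (4)I) = 2 - 1 = 1
Sum of geometric multiplicities equals n, so A has n independent eigenvectors.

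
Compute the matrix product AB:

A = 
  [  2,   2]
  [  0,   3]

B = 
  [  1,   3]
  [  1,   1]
A is 2×2 and B is 2×2, so AB is 2×2. Each entry is (row of A)·(column of B):
AB[1,1] = (2)(1) + (2)(1) = 4
AB[1,2] = (2)(3) + (2)(1) = 8
AB[2,1] = (0)(1) + (3)(1) = 3
AB[2,2] = (0)(3) + (3)(1) = 3

AB = 
  [  4,   8]
  [  3,   3]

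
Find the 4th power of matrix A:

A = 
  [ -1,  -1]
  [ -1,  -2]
A² = A·A:
A²[1,1] = (-1)(-1) + (-1)(-1) = 2
A²[1,2] = (-1)(-1) + (-1)(-2) = 3
A²[2,1] = (-1)(-1) + (-2)(-1) = 3
A²[2,2] = (-1)(-1) + (-2)(-2) = 5
A² = 
  [  2,   3]
  [  3,   5]

A^3 = A^2·A:
A^3[1,1] = (2)(-1) + (3)(-1) = -5
A^3[1,2] = (2)(-1) + (3)(-2) = -8
A^3[2,1] = (3)(-1) + (5)(-1) = -8
A^3[2,2] = (3)(-1) + (5)(-2) = -13
A^3 = 
  [ -5,  -8]
  [ -8, -13]

A^4 = A^3·A:
A^4[1,1] = (-5)(-1) + (-8)(-1) = 13
A^4[1,2] = (-5)(-1) + (-8)(-2) = 21
A^4[2,1] = (-8)(-1) + (-13)(-1) = 21
A^4[2,2] = (-8)(-1) + (-13)(-2) = 34
A^4 = 
  [ 13,  21]
  [ 21,  34]

Therefore
A^4 = 
  [ 13,  21]
  [ 21,  34]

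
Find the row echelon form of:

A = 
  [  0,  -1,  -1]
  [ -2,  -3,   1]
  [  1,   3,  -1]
Row operations:
Swap R1 ↔ R2
R3 → R3 + (1/2)·R1
R3 → R3 + (3/2)·R2

Resulting echelon form:
REF = 
  [ -2,  -3,   1]
  [  0,  -1,  -1]
  [  0,   0,  -2]

Rank = 3 (number of non-zero pivot rows).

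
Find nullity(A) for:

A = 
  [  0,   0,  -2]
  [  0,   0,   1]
nullity(A) = 2

Row reduce:
R2 → R2 + (1/2)·R1
REF = 
  [  0,   0,  -2]
  [  0,   0,   0]
Pivot columns: 3 → 1 pivot.
rank(A) = 1, so nullity(A) = 3 - 1 = 2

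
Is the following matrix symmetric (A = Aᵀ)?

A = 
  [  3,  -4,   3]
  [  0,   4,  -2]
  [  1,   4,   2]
No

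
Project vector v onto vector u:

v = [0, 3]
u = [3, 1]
proj_u(v) = [9/10, 3/10]

v·u = (0)(3) + (3)(1) = 3
u·u = (3)² + (1)² = 10
proj_u(v) = (v·u / u·u) × u = (3/10) × u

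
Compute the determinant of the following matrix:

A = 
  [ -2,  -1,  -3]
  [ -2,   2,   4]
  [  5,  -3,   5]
-62

Cofactor expansion along row 1:
det(A) = (-2)·((2)(5) - (4)(-3)) - (-1)·((-2)(5) - (4)(5)) + (-3)·((-2)(-3) - (2)(5))
  = (-2)(22) - (-1)(-30) + (-3)(-4)
  = -62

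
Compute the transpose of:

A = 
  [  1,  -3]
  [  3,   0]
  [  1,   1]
Aᵀ = 
  [  1,   3,   1]
  [ -3,   0,   1]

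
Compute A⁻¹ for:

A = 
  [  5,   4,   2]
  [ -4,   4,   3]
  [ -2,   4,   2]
det(A) = (5)·((4)(2) - (3)(4)) - (4)·((-4)(2) - (3)(-2)) + (2)·((-4)(4) - (4)(-2))
  = (5)(-4) - (4)(-2) + (2)(-8)
  = -28
det(A) = -28 ≠ 0, so A is invertible.

Cofactors Cᵢⱼ = (-1)ⁱ⁺ʲ·Mᵢⱼ:
C = 
  [ -4,   2,  -8]
  [  0,  14, -28]
  [  4, -23,  36]

adj(A) = Cᵀ:
adj(A) = 
  [ -4,   0,   4]
  [  2,  14, -23]
  [ -8, -28,  36]

A⁻¹ = (-1/28) · adj(A):
A⁻¹ = 
  [  1/7,     0,  -1/7]
  [-1/14,  -1/2, 23/28]
  [  2/7,     1,  -9/7]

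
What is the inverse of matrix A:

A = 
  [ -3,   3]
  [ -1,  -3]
det(A) = (-3)(-3) - (3)(-1) = 12
For a 2×2 matrix, A⁻¹ = (1/det(A)) · [[d, -b], [-c, a]]
    = (1/12) · [[-3, -3], [1, -3]]

A⁻¹ = 
  [-1/4, -1/4]
  [1/12, -1/4]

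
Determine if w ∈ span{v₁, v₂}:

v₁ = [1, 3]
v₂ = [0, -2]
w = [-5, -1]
Yes

Form the augmented matrix and row-reduce:
[v₁|v₂|w] = 
  [  1,   0,  -5]
  [  3,  -2,  -1]
R2 → R2 - (3)·R1
REF = 
  [  1,   0,  -5]
  [  0,  -2,  14]

No row of the form [0 0 | nonzero], so the system is consistent. Back-substitution gives c₁ = -5, c₂ = -7: w = (-5)·v₁ + (-7)·v₂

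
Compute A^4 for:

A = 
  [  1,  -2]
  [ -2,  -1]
A² = A·A:
A²[1,1] = (1)(1) + (-2)(-2) = 5
A²[1,2] = (1)(-2) + (-2)(-1) = 0
A²[2,1] = (-2)(1) + (-1)(-2) = 0
A²[2,2] = (-2)(-2) + (-1)(-1) = 5
A² = 
  [  5,   0]
  [  0,   5]

A^3 = A^2·A:
A^3[1,1] = (5)(1) + (0)(-2) = 5
A^3[1,2] = (5)(-2) + (0)(-1) = -10
A^3[2,1] = (0)(1) + (5)(-2) = -10
A^3[2,2] = (0)(-2) + (5)(-1) = -5
A^3 = 
  [  5, -10]
  [-10,  -5]

A^4 = A^3·A:
A^4[1,1] = (5)(1) + (-10)(-2) = 25
A^4[1,2] = (5)(-2) + (-10)(-1) = 0
A^4[2,1] = (-10)(1) + (-5)(-2) = 0
A^4[2,2] = (-10)(-2) + (-5)(-1) = 25
A^4 = 
  [ 25,   0]
  [  0,  25]

Therefore
A^4 = 
  [ 25,   0]
  [  0,  25]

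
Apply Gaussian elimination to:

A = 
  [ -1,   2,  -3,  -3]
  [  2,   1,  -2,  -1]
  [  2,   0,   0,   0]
Row operations:
R2 → R2 + (2)·R1
R3 → R3 + (2)·R1
R3 → R3 - (4/5)·R2

Resulting echelon form:
REF = 
  [  -1,    2,   -3,   -3]
  [   0,    5,   -8,   -7]
  [   0,    0,  2/5, -2/5]

Rank = 3 (number of non-zero pivot rows).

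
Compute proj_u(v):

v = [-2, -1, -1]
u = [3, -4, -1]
proj_u(v) = [-3/26, 2/13, 1/26]

v·u = (-2)(3) + (-1)(-4) + (-1)(-1) = -1
u·u = (3)² + (-4)² + (-1)² = 26
proj_u(v) = (v·u / u·u) × u = (-1/26) × u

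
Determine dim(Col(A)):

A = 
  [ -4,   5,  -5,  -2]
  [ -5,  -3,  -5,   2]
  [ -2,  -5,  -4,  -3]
dim(Col(A)) = 3

Row reduce:
R2 → R2 - (5/4)·R1
R3 → R3 - (1/2)·R1
R3 → R3 - (30/37)·R2
REF = 
  [     -4,       5,      -5,      -2]
  [      0,   -37/4,     5/4,     9/2]
  [      0,       0,  -93/37, -209/37]
Pivot columns: 1, 2, 3 → 3 pivots.
dim(Col(A)) = number of pivot columns = 3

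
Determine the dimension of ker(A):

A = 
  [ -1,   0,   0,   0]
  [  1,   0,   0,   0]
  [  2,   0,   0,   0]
nullity(A) = 3

Row reduce:
R2 → R2 + (1)·R1
R3 → R3 + (2)·R1
REF = 
  [ -1,   0,   0,   0]
  [  0,   0,   0,   0]
  [  0,   0,   0,   0]
Pivot columns: 1 → 1 pivot.
rank(A) = 1, so nullity(A) = 4 - 1 = 3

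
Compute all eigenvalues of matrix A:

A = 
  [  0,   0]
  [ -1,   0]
λ = 0, 0

tr(A) = 0, det(A) = 0
Characteristic polynomial: λ² - tr(A)λ + det(A) = λ²
λ² = λ²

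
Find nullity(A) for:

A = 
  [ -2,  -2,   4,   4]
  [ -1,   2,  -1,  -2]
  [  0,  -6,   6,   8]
nullity(A) = 2

Row reduce:
R2 → R2 - (1/2)·R1
R3 → R3 + (2)·R2
REF = 
  [ -2,  -2,   4,   4]
  [  0,   3,  -3,  -4]
  [  0,   0,   0,   0]
Pivot columns: 1, 2 → 2 pivots.
rank(A) = 2, so nullity(A) = 4 - 2 = 2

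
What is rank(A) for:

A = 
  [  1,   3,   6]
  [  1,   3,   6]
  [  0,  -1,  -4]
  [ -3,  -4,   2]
Row reduce:
R2 → R2 - (1)·R1
R4 → R4 + (3)·R1
Swap R2 ↔ R3
R4 → R4 + (5)·R2
REF = 
  [  1,   3,   6]
  [  0,  -1,  -4]
  [  0,   0,   0]
  [  0,   0,   0]
Pivot columns: 1, 2 → 2 pivots.

rank(A) = 2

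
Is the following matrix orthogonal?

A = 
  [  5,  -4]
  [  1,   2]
No

AᵀA = 
  [ 26, -18]
  [-18,  20]
≠ I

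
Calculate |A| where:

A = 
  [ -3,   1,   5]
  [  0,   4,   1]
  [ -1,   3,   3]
Cofactor expansion along row 1:
det(A) = (-3)·((4)(3) - (1)(3)) - (1)·((0)(3) - (1)(-1)) + (5)·((0)(3) - (4)(-1))
  = (-3)(9) - (1)(1) + (5)(4)
  = -8

det(A) = -8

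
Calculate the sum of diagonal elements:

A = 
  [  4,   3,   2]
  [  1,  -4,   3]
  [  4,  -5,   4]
4

tr(A) = 4 + -4 + 4 = 4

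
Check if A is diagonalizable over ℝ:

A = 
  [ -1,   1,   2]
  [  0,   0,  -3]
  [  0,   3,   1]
No

Characteristic polynomial: det(λI - A) = λ³ + 8λ + 9
Testing integer divisors of the constant term: p(-1) = 0, so (λ + 1) is a factor:
p(λ) = (λ + 1)(λ² - λ + 9)
λ² - λ + 9 = 0  ⇒  λ = (1 ± √((-1)² - 4·(9)))/2 = (1 ± √(-35))/2
  = (1 + i√35)/2,  (1 - i√35)/2
Eigenvalues: -1, (1 + i√35)/2, (1 - i√35)/2  (≈ -1, 0.5 + 2.958i, 0.5 - 2.958i)
Has complex eigenvalues (not diagonalizable over ℝ).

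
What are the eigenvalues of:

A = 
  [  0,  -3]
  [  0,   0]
λ = 0, 0

tr(A) = 0, det(A) = 0
Characteristic polynomial: λ² - tr(A)λ + det(A) = λ²
λ² = λ²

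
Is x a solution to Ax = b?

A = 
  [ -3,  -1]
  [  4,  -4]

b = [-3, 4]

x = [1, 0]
Yes

Ax = [-3, 4] = b ✓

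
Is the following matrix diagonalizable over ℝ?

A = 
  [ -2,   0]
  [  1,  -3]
Yes

tr(A) = -5, det(A) = 6
Characteristic polynomial: λ² - tr(A)λ + det(A) = λ² + 5λ + 6
λ² + 5λ + 6 = (λ + 3)(λ + 2)
Eigenvalues: -2, -3
λ=-3: alg. mult. = 1, geom. mult. = 2 - rank(A - (-3)I) = 2 - 1 = 1
λ=-2: alg. mult. = 1, geom. mult. = 2 - rank(A - (-2)I) = 2 - 1 = 1
Sum of geometric multiplicities equals n, so A has n independent eigenvectors.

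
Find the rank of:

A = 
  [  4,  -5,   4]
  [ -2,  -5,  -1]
Row reduce:
R2 → R2 + (1/2)·R1
REF = 
  [    4,    -5,     4]
  [    0, -15/2,     1]
Pivot columns: 1, 2 → 2 pivots.

rank(A) = 2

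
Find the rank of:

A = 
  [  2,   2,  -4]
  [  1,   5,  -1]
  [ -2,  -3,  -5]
Row reduce:
R2 → R2 - (1/2)·R1
R3 → R3 + (1)·R1
R3 → R3 + (1/4)·R2
REF = 
  [    2,     2,    -4]
  [    0,     4,     1]
  [    0,     0, -35/4]
Pivot columns: 1, 2, 3 → 3 pivots.

rank(A) = 3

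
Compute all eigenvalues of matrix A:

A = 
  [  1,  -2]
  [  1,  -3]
tr(A) = -2, det(A) = -1
Characteristic polynomial: λ² - tr(A)λ + det(A) = λ² + 2λ - 1
λ² + 2λ - 1 = 0  ⇒  λ = (-2 ± √((2)² - 4·(-1)))/2 = (-2 ± √(8))/2
  = -1 + √2,  -1 - √2

λ = -1 + √2, -1 - √2  (≈ 0.4142, -2.414)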